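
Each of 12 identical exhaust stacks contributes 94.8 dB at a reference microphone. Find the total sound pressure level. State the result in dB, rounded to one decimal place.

105.6 dB

With 12 equal, uncorrelated contributions the intensity is 12× that of one unit, giving a rise of 10·log₁₀ 12.
L_total = 94.8 + 10·log₁₀(12) = 94.8 + 10.792 = 105.59 dB.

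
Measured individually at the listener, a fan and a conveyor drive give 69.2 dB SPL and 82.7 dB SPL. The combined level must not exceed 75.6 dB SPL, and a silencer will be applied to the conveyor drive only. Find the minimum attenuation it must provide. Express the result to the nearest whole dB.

8 dB

The untreated sources together contribute 10^(69.2/10) = 8.318e+06, i.e. 69.20 dB SPL.
To meet 75.6 dB SPL overall, the treated conveyor drive may contribute at most 10^(75.6/10) − 8.318e+06 = 2.799e+07, i.e. 74.47 dB SPL.
Required insertion loss = 82.7 − 74.47 = 8.23 dB.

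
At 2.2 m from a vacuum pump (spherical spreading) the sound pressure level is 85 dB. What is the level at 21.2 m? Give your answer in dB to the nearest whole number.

For a point source, L₂ = L₁ − 20·log₁₀(r₂/r₁).
L₂ = 85 − 20·log₁₀(21.2/2.2) = 85 − 19.678 = 65.32 dB.

65 dB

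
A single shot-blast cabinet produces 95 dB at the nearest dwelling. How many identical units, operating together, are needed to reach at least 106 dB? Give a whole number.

13

N identical sources give L₁ + 10·log₁₀ N, so require 10·log₁₀ N ≥ 106 − 95 = 11.0 dB.
N ≥ 10^(11.0/10) = 12.589, so N = 13.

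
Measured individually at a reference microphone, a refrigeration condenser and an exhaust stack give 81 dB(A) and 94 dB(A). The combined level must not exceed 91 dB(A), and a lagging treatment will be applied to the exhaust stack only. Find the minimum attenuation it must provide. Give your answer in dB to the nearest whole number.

Fixed contribution from the other source: Σ 10^(L/10) = 10^(81/10) = 1.259e+08 (81.00 dB(A)).
The limit corresponds to 10^(91/10) = 1.259e+09; subtracting the fixed part leaves 1.133e+09 for the exhaust stack, i.e. 90.54 dB(A).
So the exhaust stack must be reduced from 94 to 90.54 dB(A): IL = 3.46 dB.

3 dB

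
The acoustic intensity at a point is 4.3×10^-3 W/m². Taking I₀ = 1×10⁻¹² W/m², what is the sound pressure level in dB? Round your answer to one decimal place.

96.3 dB

I/I₀ = 4.3×10^-3/10⁻¹² = 4.3×10^9, and L = 10·log₁₀(I/I₀).
L = 10·(0.6335 + 9) = 96.33 dB.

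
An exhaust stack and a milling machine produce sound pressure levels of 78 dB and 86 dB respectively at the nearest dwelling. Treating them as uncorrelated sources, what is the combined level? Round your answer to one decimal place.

Incoherent sources combine by intensity addition: L_total = 10·log₁₀(Σ 10^(L_i/10)).
Σ 10^(L/10) = 10^(78/10) + 10^(86/10) = 4.612e+08.
L_total = 10·log₁₀(4.612e+08) = 86.64 dB.

86.6 dB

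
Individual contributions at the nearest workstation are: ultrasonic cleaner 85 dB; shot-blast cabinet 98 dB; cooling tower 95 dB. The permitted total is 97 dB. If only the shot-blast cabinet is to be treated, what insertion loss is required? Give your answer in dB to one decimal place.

6.1 dB

Fixed contribution from the other sources: Σ 10^(L/10) = 10^(85/10) + 10^(95/10) = 3.479e+09 (95.41 dB).
The limit corresponds to 10^(97/10) = 5.012e+09; subtracting the fixed part leaves 1.533e+09 for the shot-blast cabinet, i.e. 91.86 dB.
Required insertion loss = 98 − 91.86 = 6.14 dB.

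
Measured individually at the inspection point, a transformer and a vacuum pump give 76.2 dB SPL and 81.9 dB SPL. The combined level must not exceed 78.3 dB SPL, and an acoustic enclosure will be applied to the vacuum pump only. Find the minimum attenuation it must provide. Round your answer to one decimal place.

The untreated sources together contribute 10^(76.2/10) = 4.169e+07, i.e. 76.20 dB SPL.
The limit corresponds to 10^(78.3/10) = 6.761e+07; subtracting the fixed part leaves 2.592e+07 for the vacuum pump, i.e. 74.14 dB SPL.
Required insertion loss = 81.9 − 74.14 = 7.76 dB.

7.8 dB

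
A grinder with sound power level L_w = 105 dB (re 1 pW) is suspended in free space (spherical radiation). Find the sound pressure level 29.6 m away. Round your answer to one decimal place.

64.6 dB

Free-field spherical radiation: L_p = L_w − 10·log₁₀(4π·r²), r = 29.6 m.
4π·r² = 1.101e+04 m², 10·log₁₀ of that is 40.418 dB.
L_p = 105 − 40.418 = 64.58 dB.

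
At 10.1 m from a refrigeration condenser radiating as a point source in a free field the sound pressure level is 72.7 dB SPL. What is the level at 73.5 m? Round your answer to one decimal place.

Spherical spreading from a point source gives a 20·log₁₀(r₂/r₁) drop.
L₂ = 72.7 − 20·log₁₀(73.5/10.1) = 72.7 − 17.239 = 55.46 dB SPL.

55.5 dB SPL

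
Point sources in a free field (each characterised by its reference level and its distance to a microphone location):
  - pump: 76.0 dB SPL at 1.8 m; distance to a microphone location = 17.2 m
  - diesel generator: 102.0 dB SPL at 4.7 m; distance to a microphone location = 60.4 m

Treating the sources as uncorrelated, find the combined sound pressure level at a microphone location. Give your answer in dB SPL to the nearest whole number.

First find each source's level at the receiver (point-source: −20·log₁₀(r/r_ref)), then combine on an intensity basis.
pump: 76.0 − 20·log₁₀(17.2/1.8) = 76.0 − 19.61 = 56.39 dB SPL.
diesel generator: 102.0 − 20·log₁₀(60.4/4.7) = 102.0 − 22.18 = 79.82 dB SPL.
Σ 10^(L/10) = 9.640e+07 → L_total = 10·log₁₀(9.640e+07) = 79.84 dB SPL.

80 dB SPL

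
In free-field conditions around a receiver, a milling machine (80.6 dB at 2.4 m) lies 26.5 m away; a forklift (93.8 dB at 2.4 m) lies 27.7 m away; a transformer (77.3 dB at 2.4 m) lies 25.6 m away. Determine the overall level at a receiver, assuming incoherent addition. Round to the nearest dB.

Apply inverse-square spreading to bring every level to the receiver, then sum 10^(L/10).
milling machine: 80.6 − 20·log₁₀(26.5/2.4) = 80.6 − 20.86 = 59.74 dB.
forklift: 93.8 − 20·log₁₀(27.7/2.4) = 93.8 − 21.25 = 72.55 dB.
transformer: 77.3 − 20·log₁₀(25.6/2.4) = 77.3 − 20.56 = 56.74 dB.
Σ 10^(L/10) = 1.942e+07 → L_total = 10·log₁₀(1.942e+07) = 72.88 dB.

73 dB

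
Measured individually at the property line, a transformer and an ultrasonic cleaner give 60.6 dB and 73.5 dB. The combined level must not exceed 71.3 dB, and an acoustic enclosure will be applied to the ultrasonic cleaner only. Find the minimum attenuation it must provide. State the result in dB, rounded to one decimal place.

2.6 dB

The untreated sources together contribute 10^(60.6/10) = 1.148e+06, i.e. 60.60 dB.
To meet 71.3 dB overall, the treated ultrasonic cleaner may contribute at most 10^(71.3/10) − 1.148e+06 = 1.234e+07, i.e. 70.91 dB.
Required insertion loss = 73.5 − 70.91 = 2.59 dB.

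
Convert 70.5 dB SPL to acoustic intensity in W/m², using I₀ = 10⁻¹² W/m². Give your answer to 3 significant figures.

1.12e-05 W/m²

L = 10·log₁₀(I/I₀) ⇒ I = I₀·10^(L/10) = 10⁻¹² × 10^7.05.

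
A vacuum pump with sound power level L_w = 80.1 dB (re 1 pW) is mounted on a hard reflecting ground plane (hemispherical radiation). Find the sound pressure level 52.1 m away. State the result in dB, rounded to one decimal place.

The power spreads over a hemisphere of area 2π·r², so L_p = L_w − 10·log₁₀(2π·r²).
2π·r² = 1.706e+04 m², 10·log₁₀ of that is 42.319 dB.
L_p = 80.1 − 42.319 = 37.78 dB.

37.8 dB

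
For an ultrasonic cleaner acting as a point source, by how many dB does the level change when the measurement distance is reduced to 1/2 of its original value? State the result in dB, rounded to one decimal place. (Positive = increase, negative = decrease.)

With spherical spreading the level changes by −20·log₁₀(r₂/r₁).
ΔL = −20·log₁₀(0.5) = +6.02 dB.

+6.0 dB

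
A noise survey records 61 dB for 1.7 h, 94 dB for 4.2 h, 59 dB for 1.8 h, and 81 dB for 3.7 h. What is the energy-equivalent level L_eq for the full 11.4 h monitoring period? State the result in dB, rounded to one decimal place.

89.9 dB

The energy average is taken in the linear domain: L_eq = 10·log₁₀[(Σ tᵢ·10^(Lᵢ/10))/T], T = 11.4 h.
Σ tᵢ·10^(Lᵢ/10) = 1.7·10^(61/10) + 4.2·10^(94/10) + 1.8·10^(59/10) + 3.7·10^(81/10) = 1.102e+10.
L_eq = 10·log₁₀(1.102e+10/11.4) = 89.85 dB.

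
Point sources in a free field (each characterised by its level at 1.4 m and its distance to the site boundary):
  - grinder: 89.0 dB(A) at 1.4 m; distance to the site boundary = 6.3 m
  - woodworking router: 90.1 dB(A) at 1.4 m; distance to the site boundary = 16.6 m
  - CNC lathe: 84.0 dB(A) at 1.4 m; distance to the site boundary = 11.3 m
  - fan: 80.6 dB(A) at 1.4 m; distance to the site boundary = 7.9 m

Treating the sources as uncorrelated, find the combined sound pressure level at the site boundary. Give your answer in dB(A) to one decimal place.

Apply inverse-square spreading to bring every level to the receiver, then sum 10^(L/10).
grinder: 89.0 − 20·log₁₀(6.3/1.4) = 89.0 − 13.06 = 75.94 dB(A).
woodworking router: 90.1 − 20·log₁₀(16.6/1.4) = 90.1 − 21.48 = 68.62 dB(A).
CNC lathe: 84.0 − 20·log₁₀(11.3/1.4) = 84.0 − 18.14 = 65.86 dB(A).
fan: 80.6 − 20·log₁₀(7.9/1.4) = 80.6 − 15.03 = 65.57 dB(A).
Σ 10^(L/10) = 5.397e+07 → L_total = 10·log₁₀(5.397e+07) = 77.32 dB(A).

77.3 dB(A)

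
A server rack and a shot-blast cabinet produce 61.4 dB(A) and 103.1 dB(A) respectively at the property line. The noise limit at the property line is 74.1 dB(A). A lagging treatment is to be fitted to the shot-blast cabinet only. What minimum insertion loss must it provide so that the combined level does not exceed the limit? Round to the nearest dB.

29 dB

Fixed contribution from the other source: Σ 10^(L/10) = 10^(61.4/10) = 1.380e+06 (61.40 dB(A)).
To meet 74.1 dB(A) overall, the treated shot-blast cabinet may contribute at most 10^(74.1/10) − 1.380e+06 = 2.432e+07, i.e. 73.86 dB(A).
So the shot-blast cabinet must be reduced from 103.1 to 73.86 dB(A): IL = 29.24 dB.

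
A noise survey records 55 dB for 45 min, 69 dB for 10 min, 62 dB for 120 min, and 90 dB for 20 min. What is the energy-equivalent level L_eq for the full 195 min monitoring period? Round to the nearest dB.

80 dB

The energy average is taken in the linear domain: L_eq = 10·log₁₀[(Σ tᵢ·10^(Lᵢ/10))/T], T = 195 min.
Σ tᵢ·10^(Lᵢ/10) = 45·10^(55/10) + 10·10^(69/10) + 120·10^(62/10) + 20·10^(90/10) = 2.028e+10.
L_eq = 10·log₁₀(2.028e+10/195) = 80.17 dB.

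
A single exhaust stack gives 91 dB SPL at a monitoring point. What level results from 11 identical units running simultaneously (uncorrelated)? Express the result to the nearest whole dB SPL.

101 dB SPL

N identical incoherent sources raise the level by 10·log₁₀ N.
L_total = 91 + 10·log₁₀(11) = 91 + 10.414 = 101.41 dB SPL.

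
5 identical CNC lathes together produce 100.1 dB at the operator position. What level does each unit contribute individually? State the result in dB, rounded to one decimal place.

Dividing the total intensity by 5 lowers the level by 10·log₁₀ 5 = 6.990 dB: L₁ = 100.1 − 6.990.

93.1 dB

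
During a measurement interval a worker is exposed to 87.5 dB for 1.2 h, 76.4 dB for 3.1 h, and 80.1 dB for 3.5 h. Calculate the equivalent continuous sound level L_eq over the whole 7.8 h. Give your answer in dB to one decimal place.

Weight each interval's intensity by its duration and average over T = 7.8 h:
Σ tᵢ·10^(Lᵢ/10) = 1.2·10^(87.5/10) + 3.1·10^(76.4/10) + 3.5·10^(80.1/10) = 1.168e+09.
L_eq = 10·log₁₀(1.168e+09/7.8) = 81.75 dB.

81.8 dB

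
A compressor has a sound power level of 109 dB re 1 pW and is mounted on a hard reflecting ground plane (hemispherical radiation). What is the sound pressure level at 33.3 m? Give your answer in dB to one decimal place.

70.6 dB

L_p = L_w − 10·log₁₀(2π·r²) with r = 33.3 m.
2π·r² = 6967 m², 10·log₁₀ of that is 38.431 dB.
L_p = 109 − 38.431 = 70.57 dB.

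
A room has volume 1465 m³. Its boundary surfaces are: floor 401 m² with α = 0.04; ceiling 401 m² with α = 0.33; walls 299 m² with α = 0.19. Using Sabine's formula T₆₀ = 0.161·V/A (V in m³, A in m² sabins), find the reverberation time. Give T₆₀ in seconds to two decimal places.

1.15 s

Summing Sᵢαᵢ: 401·0.04 + 401·0.33 + 299·0.19 = 205.18 m².
T₆₀ = 0.161·V/A = 0.161·1465/205.18 = 1.150 s.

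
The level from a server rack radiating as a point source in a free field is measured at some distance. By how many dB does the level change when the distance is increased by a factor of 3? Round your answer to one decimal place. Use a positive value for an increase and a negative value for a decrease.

-9.5 dB

With spherical spreading the level changes by −20·log₁₀(r₂/r₁).
ΔL = −20·log₁₀(3) = -9.54 dB.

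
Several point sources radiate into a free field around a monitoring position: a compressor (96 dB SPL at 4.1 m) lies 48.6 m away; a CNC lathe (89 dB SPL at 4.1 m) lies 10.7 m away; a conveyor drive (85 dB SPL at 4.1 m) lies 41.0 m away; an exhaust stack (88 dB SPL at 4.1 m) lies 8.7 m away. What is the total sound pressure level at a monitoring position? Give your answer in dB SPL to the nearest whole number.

85 dB SPL

Apply inverse-square spreading to bring every level to the receiver, then sum 10^(L/10).
compressor: 96 − 20·log₁₀(48.6/4.1) = 96 − 21.48 = 74.52 dB SPL.
CNC lathe: 89 − 20·log₁₀(10.7/4.1) = 89 − 8.33 = 80.67 dB SPL.
conveyor drive: 85 − 20·log₁₀(41.0/4.1) = 85 − 20.00 = 65.00 dB SPL.
exhaust stack: 88 − 20·log₁₀(8.7/4.1) = 88 − 6.53 = 81.47 dB SPL.
Σ 10^(L/10) = 2.883e+08 → L_total = 10·log₁₀(2.883e+08) = 84.60 dB SPL.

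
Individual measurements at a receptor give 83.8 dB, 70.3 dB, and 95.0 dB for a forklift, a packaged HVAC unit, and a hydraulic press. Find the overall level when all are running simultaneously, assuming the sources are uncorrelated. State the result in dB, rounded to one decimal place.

For uncorrelated sources the intensities add, so convert each level to linear form, sum, and take 10·log₁₀ of the total.
Σ 10^(L/10) = 10^(83.8/10) + 10^(70.3/10) + 10^(95.0/10) = 3.413e+09.
L_total = 10·log₁₀(3.413e+09) = 95.33 dB.

95.3 dB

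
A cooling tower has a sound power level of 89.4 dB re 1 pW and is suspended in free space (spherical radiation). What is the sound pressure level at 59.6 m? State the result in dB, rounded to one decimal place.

L_p = L_w − 10·log₁₀(4π·r²) with r = 59.6 m.
4π·r² = 4.464e+04 m², 10·log₁₀ of that is 46.497 dB.
L_p = 89.4 − 46.497 = 42.90 dB.

42.9 dB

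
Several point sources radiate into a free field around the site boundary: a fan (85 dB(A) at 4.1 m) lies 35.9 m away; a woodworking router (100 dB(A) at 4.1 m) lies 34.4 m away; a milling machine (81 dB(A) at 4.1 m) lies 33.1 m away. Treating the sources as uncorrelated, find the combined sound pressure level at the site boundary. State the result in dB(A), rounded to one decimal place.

81.7 dB(A)

Propagate each source to the receiver with L = L_ref − 20·log₁₀(r/r_ref), then add intensities.
fan: 85 − 20·log₁₀(35.9/4.1) = 85 − 18.85 = 66.15 dB(A).
woodworking router: 100 − 20·log₁₀(34.4/4.1) = 100 − 18.48 = 81.52 dB(A).
milling machine: 81 − 20·log₁₀(33.1/4.1) = 81 − 18.14 = 62.86 dB(A).
Σ 10^(L/10) = 1.481e+08 → L_total = 10·log₁₀(1.481e+08) = 81.71 dB(A).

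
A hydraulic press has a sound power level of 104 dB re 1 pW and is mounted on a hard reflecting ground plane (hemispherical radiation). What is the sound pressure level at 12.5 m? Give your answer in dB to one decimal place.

74.1 dB

Free-field hemispherical radiation: L_p = L_w − 10·log₁₀(2π·r²), r = 12.5 m.
2π·r² = 981.7 m², 10·log₁₀ of that is 29.920 dB.
L_p = 104 − 29.920 = 74.08 dB.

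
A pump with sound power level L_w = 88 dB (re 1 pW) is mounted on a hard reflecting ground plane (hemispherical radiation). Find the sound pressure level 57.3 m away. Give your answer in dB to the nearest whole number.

45 dB

Free-field hemispherical radiation: L_p = L_w − 10·log₁₀(2π·r²), r = 57.3 m.
2π·r² = 2.063e+04 m², 10·log₁₀ of that is 43.145 dB.
L_p = 88 − 43.145 = 44.86 dB.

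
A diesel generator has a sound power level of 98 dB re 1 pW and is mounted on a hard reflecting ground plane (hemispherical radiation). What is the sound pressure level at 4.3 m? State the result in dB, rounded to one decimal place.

77.3 dB

Free-field hemispherical radiation: L_p = L_w − 10·log₁₀(2π·r²), r = 4.3 m.
2π·r² = 116.2 m², 10·log₁₀ of that is 20.651 dB.
L_p = 98 − 20.651 = 77.35 dB.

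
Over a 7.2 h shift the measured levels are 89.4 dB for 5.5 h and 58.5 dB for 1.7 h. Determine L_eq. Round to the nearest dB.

88 dB

The energy average is taken in the linear domain: L_eq = 10·log₁₀[(Σ tᵢ·10^(Lᵢ/10))/T], T = 7.2 h.
Σ tᵢ·10^(Lᵢ/10) = 5.5·10^(89.4/10) + 1.7·10^(58.5/10) = 4.792e+09.
L_eq = 10·log₁₀(4.792e+09/7.2) = 88.23 dB.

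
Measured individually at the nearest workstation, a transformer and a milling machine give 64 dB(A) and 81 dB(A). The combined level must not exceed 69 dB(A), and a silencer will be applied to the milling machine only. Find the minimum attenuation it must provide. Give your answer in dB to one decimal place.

The untreated sources together contribute 10^(64/10) = 2.512e+06, i.e. 64.00 dB(A).
To meet 69 dB(A) overall, the treated milling machine may contribute at most 10^(69/10) − 2.512e+06 = 5.431e+06, i.e. 67.35 dB(A).
So the milling machine must be reduced from 81 to 67.35 dB(A): IL = 13.65 dB.

13.7 dB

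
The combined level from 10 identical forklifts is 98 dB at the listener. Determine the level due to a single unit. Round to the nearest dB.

For N identical incoherent sources L_total = L₁ + 10·log₁₀ N, so L₁ = 98 − 10·log₁₀(10) = 98 − 10.000.

88 dB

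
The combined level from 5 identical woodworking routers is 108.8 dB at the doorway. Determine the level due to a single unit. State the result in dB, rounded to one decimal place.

For N identical incoherent sources L_total = L₁ + 10·log₁₀ N, so L₁ = 108.8 − 10·log₁₀(5) = 108.8 − 6.990.

101.8 dB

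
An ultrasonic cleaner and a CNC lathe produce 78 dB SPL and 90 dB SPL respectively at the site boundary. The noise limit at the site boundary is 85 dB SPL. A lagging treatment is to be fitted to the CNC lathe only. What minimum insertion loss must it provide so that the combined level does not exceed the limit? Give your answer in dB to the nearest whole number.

Everything except the CNC lathe sums to 10^(78/10) = 6.310e+07 in linear terms, 78.00 dB SPL.
The limit corresponds to 10^(85/10) = 3.162e+08; subtracting the fixed part leaves 2.531e+08 for the CNC lathe, i.e. 84.03 dB SPL.
So the CNC lathe must be reduced from 90 to 84.03 dB SPL: IL = 5.97 dB.

6 dB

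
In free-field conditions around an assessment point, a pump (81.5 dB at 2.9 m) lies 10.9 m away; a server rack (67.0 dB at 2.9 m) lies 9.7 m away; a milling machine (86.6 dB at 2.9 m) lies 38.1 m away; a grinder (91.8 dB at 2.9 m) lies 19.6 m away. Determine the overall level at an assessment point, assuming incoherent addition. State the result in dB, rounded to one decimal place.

Propagate each source to the receiver with L = L_ref − 20·log₁₀(r/r_ref), then add intensities.
pump: 81.5 − 20·log₁₀(10.9/2.9) = 81.5 − 11.50 = 70.00 dB.
server rack: 67.0 − 20·log₁₀(9.7/2.9) = 67.0 − 10.49 = 56.51 dB.
milling machine: 86.6 − 20·log₁₀(38.1/2.9) = 86.6 − 22.37 = 64.23 dB.
grinder: 91.8 − 20·log₁₀(19.6/2.9) = 91.8 − 16.60 = 75.20 dB.
Σ 10^(L/10) = 4.623e+07 → L_total = 10·log₁₀(4.623e+07) = 76.65 dB.

76.6 dB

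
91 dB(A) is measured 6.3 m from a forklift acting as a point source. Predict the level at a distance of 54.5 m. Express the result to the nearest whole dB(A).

72 dB(A)

For a point source, L₂ = L₁ − 20·log₁₀(r₂/r₁).
L₂ = 91 − 20·log₁₀(54.5/6.3) = 91 − 18.741 = 72.26 dB(A).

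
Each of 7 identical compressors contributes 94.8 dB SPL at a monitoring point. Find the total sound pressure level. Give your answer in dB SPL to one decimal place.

N identical incoherent sources raise the level by 10·log₁₀ N.
L_total = 94.8 + 10·log₁₀(7) = 94.8 + 8.451 = 103.25 dB SPL.

103.3 dB SPL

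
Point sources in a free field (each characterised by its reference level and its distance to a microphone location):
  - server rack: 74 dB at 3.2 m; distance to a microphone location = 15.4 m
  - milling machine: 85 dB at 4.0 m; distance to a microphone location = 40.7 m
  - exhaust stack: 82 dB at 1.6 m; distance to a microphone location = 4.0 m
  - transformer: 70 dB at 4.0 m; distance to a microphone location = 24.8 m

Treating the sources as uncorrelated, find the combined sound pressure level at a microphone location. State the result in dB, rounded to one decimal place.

74.7 dB

First find each source's level at the receiver (point-source: −20·log₁₀(r/r_ref)), then combine on an intensity basis.
server rack: 74 − 20·log₁₀(15.4/3.2) = 74 − 13.65 = 60.35 dB.
milling machine: 85 − 20·log₁₀(40.7/4.0) = 85 − 20.15 = 64.85 dB.
exhaust stack: 82 − 20·log₁₀(4.0/1.6) = 82 − 7.96 = 74.04 dB.
transformer: 70 − 20·log₁₀(24.8/4.0) = 70 − 15.85 = 54.15 dB.
Σ 10^(L/10) = 2.976e+07 → L_total = 10·log₁₀(2.976e+07) = 74.74 dB.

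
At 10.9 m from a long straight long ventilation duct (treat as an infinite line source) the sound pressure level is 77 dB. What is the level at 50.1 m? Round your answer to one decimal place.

70.4 dB

Line-source attenuation: ΔL = 10·log₁₀(r₂/r₁) = 10·log₁₀(50.1/10.9) = 6.624 dB.
L₂ = 77 − 10·log₁₀(50.1/10.9) = 77 − 6.624 = 70.38 dB.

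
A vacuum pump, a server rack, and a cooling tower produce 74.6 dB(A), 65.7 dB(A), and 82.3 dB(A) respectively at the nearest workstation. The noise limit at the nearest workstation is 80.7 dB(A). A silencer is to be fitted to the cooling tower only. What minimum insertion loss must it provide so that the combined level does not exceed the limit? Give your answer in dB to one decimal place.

3.0 dB

The untreated sources together contribute 10^(74.6/10) + 10^(65.7/10) = 3.256e+07, i.e. 75.13 dB(A).
The limit corresponds to 10^(80.7/10) = 1.175e+08; subtracting the fixed part leaves 8.493e+07 for the cooling tower, i.e. 79.29 dB(A).
So the cooling tower must be reduced from 82.3 to 79.29 dB(A): IL = 3.01 dB.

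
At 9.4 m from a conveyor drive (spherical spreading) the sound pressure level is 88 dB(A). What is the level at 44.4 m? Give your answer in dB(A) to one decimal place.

74.5 dB(A)

Spherical spreading from a point source gives a 20·log₁₀(r₂/r₁) drop.
L₂ = 88 − 20·log₁₀(44.4/9.4) = 88 − 13.485 = 74.51 dB(A).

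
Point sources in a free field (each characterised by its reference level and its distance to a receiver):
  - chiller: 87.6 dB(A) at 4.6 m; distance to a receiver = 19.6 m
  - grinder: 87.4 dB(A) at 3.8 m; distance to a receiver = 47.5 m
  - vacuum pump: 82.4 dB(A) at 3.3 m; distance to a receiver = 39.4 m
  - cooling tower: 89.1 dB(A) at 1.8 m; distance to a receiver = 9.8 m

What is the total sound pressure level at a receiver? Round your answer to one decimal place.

Propagate each source to the receiver with L = L_ref − 20·log₁₀(r/r_ref), then add intensities.
chiller: 87.6 − 20·log₁₀(19.6/4.6) = 87.6 − 12.59 = 75.01 dB(A).
grinder: 87.4 − 20·log₁₀(47.5/3.8) = 87.4 − 21.94 = 65.46 dB(A).
vacuum pump: 82.4 − 20·log₁₀(39.4/3.3) = 82.4 − 21.54 = 60.86 dB(A).
cooling tower: 89.1 − 20·log₁₀(9.8/1.8) = 89.1 − 14.72 = 74.38 dB(A).
Σ 10^(L/10) = 6.385e+07 → L_total = 10·log₁₀(6.385e+07) = 78.05 dB(A).

78.1 dB(A)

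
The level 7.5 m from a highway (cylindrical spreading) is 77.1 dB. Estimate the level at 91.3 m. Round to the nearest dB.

66 dB

Cylindrical spreading from a line source gives a 10·log₁₀(r₂/r₁) drop.
L₂ = 77.1 − 10·log₁₀(91.3/7.5) = 77.1 − 10.854 = 66.25 dB.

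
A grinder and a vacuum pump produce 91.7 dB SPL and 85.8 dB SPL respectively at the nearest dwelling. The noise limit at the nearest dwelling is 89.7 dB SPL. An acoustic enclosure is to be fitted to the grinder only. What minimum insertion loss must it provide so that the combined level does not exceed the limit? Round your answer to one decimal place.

Everything except the grinder sums to 10^(85.8/10) = 3.802e+08 in linear terms, 85.80 dB SPL.
The limit corresponds to 10^(89.7/10) = 9.333e+08; subtracting the fixed part leaves 5.531e+08 for the grinder, i.e. 87.43 dB SPL.
So the grinder must be reduced from 91.7 to 87.43 dB SPL: IL = 4.27 dB.

4.3 dB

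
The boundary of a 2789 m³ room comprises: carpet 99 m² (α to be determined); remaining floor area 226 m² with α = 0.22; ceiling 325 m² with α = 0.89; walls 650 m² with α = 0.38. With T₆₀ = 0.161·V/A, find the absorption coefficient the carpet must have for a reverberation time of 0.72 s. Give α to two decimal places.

A = 0.161·V/T₆₀ = 0.161·2789/0.72 = 623.65 m² sabins.
Absorption from the other surfaces = 226·0.22 + 325·0.89 + 650·0.38 = 585.97 m², so the carpet must supply 37.68 m² over 99 m².
α = 37.68/99 = 0.381.

0.38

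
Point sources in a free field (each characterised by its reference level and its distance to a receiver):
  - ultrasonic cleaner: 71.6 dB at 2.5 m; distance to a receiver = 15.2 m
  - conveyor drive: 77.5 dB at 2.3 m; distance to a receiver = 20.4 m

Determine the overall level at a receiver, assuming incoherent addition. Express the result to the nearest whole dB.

First find each source's level at the receiver (point-source: −20·log₁₀(r/r_ref)), then combine on an intensity basis.
ultrasonic cleaner: 71.6 − 20·log₁₀(15.2/2.5) = 71.6 − 15.68 = 55.92 dB.
conveyor drive: 77.5 − 20·log₁₀(20.4/2.3) = 77.5 − 18.96 = 58.54 dB.
Σ 10^(L/10) = 1.106e+06 → L_total = 10·log₁₀(1.106e+06) = 60.44 dB.

60 dB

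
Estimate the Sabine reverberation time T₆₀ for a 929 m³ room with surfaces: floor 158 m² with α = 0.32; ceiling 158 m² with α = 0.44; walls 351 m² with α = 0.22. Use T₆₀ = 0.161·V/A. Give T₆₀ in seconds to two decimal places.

Summing Sᵢαᵢ: 158·0.32 + 158·0.44 + 351·0.22 = 197.30 m².
T₆₀ = 0.161 × 929 / 197.30 = 0.758 s.

0.76 s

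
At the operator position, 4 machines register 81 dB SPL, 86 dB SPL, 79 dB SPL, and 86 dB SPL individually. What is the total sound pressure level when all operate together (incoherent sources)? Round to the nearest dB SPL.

90 dB SPL

Incoherent sources combine by intensity addition: L_total = 10·log₁₀(Σ 10^(L_i/10)).
Σ 10^(L/10) = 10^(81/10) + 10^(86/10) + 10^(79/10) + 10^(86/10) = 1.002e+09.
L_total = 10·log₁₀(1.002e+09) = 90.01 dB SPL.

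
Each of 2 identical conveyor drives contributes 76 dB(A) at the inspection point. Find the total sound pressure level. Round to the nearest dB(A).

79 dB(A)

L_total = L₁ + 10·log₁₀ N for N identical incoherent sources.
L_total = 76 + 10·log₁₀(2) = 76 + 3.010 = 79.01 dB(A).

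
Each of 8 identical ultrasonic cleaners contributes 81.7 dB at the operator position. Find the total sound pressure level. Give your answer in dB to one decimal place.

With 8 equal, uncorrelated contributions the intensity is 8× that of one unit, giving a rise of 10·log₁₀ 8.
L_total = 81.7 + 10·log₁₀(8) = 81.7 + 9.031 = 90.73 dB.

90.7 dB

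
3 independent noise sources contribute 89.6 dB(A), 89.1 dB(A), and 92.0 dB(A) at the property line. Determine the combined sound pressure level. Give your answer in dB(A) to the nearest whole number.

95 dB(A)

Incoherent sources combine by intensity addition: L_total = 10·log₁₀(Σ 10^(L_i/10)).
Σ 10^(L/10) = 10^(89.6/10) + 10^(89.1/10) + 10^(92.0/10) = 3.310e+09.
L_total = 10·log₁₀(3.310e+09) = 95.20 dB(A).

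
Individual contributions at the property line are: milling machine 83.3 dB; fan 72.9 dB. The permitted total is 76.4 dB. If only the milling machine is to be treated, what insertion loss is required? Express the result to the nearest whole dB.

9 dB

Everything except the milling machine sums to 10^(72.9/10) = 1.950e+07 in linear terms, 72.90 dB.
To meet 76.4 dB overall, the treated milling machine may contribute at most 10^(76.4/10) − 1.950e+07 = 2.415e+07, i.e. 73.83 dB.
Required insertion loss = 83.3 − 73.83 = 9.47 dB.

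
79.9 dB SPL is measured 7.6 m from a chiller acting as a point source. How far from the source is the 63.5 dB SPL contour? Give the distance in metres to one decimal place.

For a point source L₁ − L₂ = 20·log₁₀(r₂/r₁), so r₂ = r₁·10^((L₁−L₂)/20).
r₂ = 7.6·10^((79.9−63.5)/20) = 7.6·10^(16.4/20) = 50.21 m.

50.2 m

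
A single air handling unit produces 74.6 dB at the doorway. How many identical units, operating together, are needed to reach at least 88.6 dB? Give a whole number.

26

The shortfall is 88.6 − 74.6 = 14.0 dB, and N units add 10·log₁₀ N, so need 10·log₁₀ N ≥ 14.0.
N ≥ 10^(14.0/10) = 25.119, so N = 26.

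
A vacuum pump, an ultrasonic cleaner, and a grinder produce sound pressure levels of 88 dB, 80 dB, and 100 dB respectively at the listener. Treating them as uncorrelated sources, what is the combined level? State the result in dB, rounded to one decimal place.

For uncorrelated sources the intensities add, so convert each level to linear form, sum, and take 10·log₁₀ of the total.
Σ 10^(L/10) = 10^(88/10) + 10^(80/10) + 10^(100/10) = 1.073e+10.
L_total = 10·log₁₀(1.073e+10) = 100.31 dB.

100.3 dB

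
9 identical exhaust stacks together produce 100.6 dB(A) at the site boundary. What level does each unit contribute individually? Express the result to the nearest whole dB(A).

91 dB(A)

9 equal contributions raise the level by 10·log₁₀ 9 = 9.542 dB, so each unit alone gives 100.6 − 9.542.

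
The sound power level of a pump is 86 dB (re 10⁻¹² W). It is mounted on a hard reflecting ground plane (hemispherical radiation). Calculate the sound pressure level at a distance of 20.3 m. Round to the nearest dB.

52 dB

L_p = L_w − 10·log₁₀(2π·r²) with r = 20.3 m.
2π·r² = 2589 m², 10·log₁₀ of that is 34.132 dB.
L_p = 86 − 34.132 = 51.87 dB.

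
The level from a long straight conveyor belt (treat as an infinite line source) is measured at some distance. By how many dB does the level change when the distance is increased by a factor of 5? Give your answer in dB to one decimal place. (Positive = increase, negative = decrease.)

With cylindrical spreading the level changes by −10·log₁₀(r₂/r₁).
ΔL = −10·log₁₀(5) = -6.99 dB.

-7.0 dB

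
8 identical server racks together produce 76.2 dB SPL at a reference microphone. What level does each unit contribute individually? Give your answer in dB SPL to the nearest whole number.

67 dB SPL

For N identical incoherent sources L_total = L₁ + 10·log₁₀ N, so L₁ = 76.2 − 10·log₁₀(8) = 76.2 − 9.031.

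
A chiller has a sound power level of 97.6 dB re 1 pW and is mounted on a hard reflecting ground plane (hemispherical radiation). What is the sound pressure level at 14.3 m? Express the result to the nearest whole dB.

67 dB

Free-field hemispherical radiation: L_p = L_w − 10·log₁₀(2π·r²), r = 14.3 m.
2π·r² = 1285 m², 10·log₁₀ of that is 31.089 dB.
L_p = 97.6 − 31.089 = 66.51 dB.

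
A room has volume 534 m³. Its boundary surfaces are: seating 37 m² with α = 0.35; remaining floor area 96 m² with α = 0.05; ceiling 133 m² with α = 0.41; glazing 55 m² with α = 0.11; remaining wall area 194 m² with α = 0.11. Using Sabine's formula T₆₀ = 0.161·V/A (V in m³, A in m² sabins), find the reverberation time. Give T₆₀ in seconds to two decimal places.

Total absorption A = 37·0.35 + 96·0.05 + 133·0.41 + 55·0.11 + 194·0.11 = 99.67 m² sabins.
T₆₀ = 0.161 × 534 / 99.67 = 0.863 s.

0.86 s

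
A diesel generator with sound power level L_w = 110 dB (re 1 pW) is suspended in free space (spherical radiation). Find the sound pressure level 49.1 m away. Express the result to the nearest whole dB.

65 dB

The power spreads over a sphere of area 4π·r², so L_p = L_w − 10·log₁₀(4π·r²).
4π·r² = 3.03e+04 m², 10·log₁₀ of that is 44.814 dB.
L_p = 110 − 44.814 = 65.19 dB.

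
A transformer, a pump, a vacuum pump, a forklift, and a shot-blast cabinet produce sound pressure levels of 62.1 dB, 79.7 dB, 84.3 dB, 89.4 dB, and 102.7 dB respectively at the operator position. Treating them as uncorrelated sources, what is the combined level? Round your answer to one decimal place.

103.0 dB

For uncorrelated sources the intensities add, so convert each level to linear form, sum, and take 10·log₁₀ of the total.
Σ 10^(L/10) = 10^(62.1/10) + 10^(79.7/10) + 10^(84.3/10) + 10^(89.4/10) + 10^(102.7/10) = 1.986e+10.
L_total = 10·log₁₀(1.986e+10) = 102.98 dB.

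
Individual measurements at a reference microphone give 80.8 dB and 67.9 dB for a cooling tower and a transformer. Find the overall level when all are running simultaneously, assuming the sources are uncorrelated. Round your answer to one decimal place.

Incoherent sources combine by intensity addition: L_total = 10·log₁₀(Σ 10^(L_i/10)).
Σ 10^(L/10) = 10^(80.8/10) + 10^(67.9/10) = 1.264e+08.
L_total = 10·log₁₀(1.264e+08) = 81.02 dB.

81.0 dB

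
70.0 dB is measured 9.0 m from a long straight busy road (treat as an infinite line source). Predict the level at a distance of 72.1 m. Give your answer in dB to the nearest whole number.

Line-source attenuation: ΔL = 10·log₁₀(r₂/r₁) = 10·log₁₀(72.1/9.0) = 9.037 dB.
L₂ = 70.0 − 10·log₁₀(72.1/9.0) = 70.0 − 9.037 = 60.96 dB.

61 dB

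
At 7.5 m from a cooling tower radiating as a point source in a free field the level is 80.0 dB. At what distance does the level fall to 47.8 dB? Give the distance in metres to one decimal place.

305.5 m

For a point source L₁ − L₂ = 20·log₁₀(r₂/r₁), so r₂ = r₁·10^((L₁−L₂)/20).
r₂ = 7.5·10^((80.0−47.8)/20) = 7.5·10^(32.2/20) = 305.54 m.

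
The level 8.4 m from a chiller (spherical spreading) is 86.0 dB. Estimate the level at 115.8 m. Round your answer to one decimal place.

63.2 dB

Point-source attenuation: ΔL = 20·log₁₀(r₂/r₁) = 20·log₁₀(115.8/8.4) = 22.789 dB.
L₂ = 86.0 − 20·log₁₀(115.8/8.4) = 86.0 − 22.789 = 63.21 dB.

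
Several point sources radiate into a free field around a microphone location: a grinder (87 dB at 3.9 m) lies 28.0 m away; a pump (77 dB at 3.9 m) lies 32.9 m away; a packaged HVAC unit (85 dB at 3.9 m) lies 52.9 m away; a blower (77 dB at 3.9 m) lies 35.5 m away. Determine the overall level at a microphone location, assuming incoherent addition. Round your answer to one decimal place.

Apply inverse-square spreading to bring every level to the receiver, then sum 10^(L/10).
grinder: 87 − 20·log₁₀(28.0/3.9) = 87 − 17.12 = 69.88 dB.
pump: 77 − 20·log₁₀(32.9/3.9) = 77 − 18.52 = 58.48 dB.
packaged HVAC unit: 85 − 20·log₁₀(52.9/3.9) = 85 − 22.65 = 62.35 dB.
blower: 77 − 20·log₁₀(35.5/3.9) = 77 − 19.18 = 57.82 dB.
Σ 10^(L/10) = 1.275e+07 → L_total = 10·log₁₀(1.275e+07) = 71.06 dB.

71.1 dB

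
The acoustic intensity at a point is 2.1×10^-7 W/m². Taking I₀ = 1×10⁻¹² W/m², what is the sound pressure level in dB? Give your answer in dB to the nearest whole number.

53 dB

Dividing by I₀ shifts the exponent by 12: I/I₀ = 2.1×10^5.
L = 10·(0.3222 + 5) = 53.22 dB.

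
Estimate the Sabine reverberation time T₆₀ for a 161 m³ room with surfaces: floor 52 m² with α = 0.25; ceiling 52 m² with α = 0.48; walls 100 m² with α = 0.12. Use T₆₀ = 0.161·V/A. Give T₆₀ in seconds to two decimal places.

0.52 s

Summing Sᵢαᵢ: 52·0.25 + 52·0.48 + 100·0.12 = 49.96 m².
T₆₀ = 0.161·V/A = 0.161·161/49.96 = 0.519 s.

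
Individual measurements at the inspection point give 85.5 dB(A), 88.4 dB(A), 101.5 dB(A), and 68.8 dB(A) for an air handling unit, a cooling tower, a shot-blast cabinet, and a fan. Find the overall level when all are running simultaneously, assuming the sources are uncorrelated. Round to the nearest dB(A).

For uncorrelated sources the intensities add, so convert each level to linear form, sum, and take 10·log₁₀ of the total.
Σ 10^(L/10) = 10^(85.5/10) + 10^(88.4/10) + 10^(101.5/10) + 10^(68.8/10) = 1.518e+10.
L_total = 10·log₁₀(1.518e+10) = 101.81 dB(A).

102 dB(A)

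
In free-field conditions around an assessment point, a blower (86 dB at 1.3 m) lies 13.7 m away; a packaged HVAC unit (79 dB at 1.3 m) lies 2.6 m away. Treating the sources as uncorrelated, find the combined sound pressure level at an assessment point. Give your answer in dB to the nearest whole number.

First find each source's level at the receiver (point-source: −20·log₁₀(r/r_ref)), then combine on an intensity basis.
blower: 86 − 20·log₁₀(13.7/1.3) = 86 − 20.46 = 65.54 dB.
packaged HVAC unit: 79 − 20·log₁₀(2.6/1.3) = 79 − 6.02 = 72.98 dB.
Σ 10^(L/10) = 2.344e+07 → L_total = 10·log₁₀(2.344e+07) = 73.70 dB.

74 dB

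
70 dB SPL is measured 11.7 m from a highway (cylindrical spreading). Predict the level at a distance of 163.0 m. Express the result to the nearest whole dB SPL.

59 dB SPL

Line-source attenuation: ΔL = 10·log₁₀(r₂/r₁) = 10·log₁₀(163.0/11.7) = 11.440 dB.
L₂ = 70 − 10·log₁₀(163.0/11.7) = 70 − 11.440 = 58.56 dB SPL.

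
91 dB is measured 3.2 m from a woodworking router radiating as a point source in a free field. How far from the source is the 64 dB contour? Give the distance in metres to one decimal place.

The 27.0 dB drop corresponds to a distance ratio of 10^(27.0/20) for a point source.
r₂ = 3.2·10^((91−64)/20) = 3.2·10^(27.0/20) = 71.64 m.

71.6 m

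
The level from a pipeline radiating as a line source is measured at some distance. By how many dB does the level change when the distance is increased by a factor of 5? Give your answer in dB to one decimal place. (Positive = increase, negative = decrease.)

-7.0 dB

With cylindrical spreading the level changes by −10·log₁₀(r₂/r₁).
ΔL = −10·log₁₀(5) = -6.99 dB.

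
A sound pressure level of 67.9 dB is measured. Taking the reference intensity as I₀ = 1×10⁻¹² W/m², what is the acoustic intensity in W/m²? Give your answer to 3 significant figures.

6.17e-06 W/m²

L = 10·log₁₀(I/I₀) ⇒ I = I₀·10^(L/10) = 10⁻¹² × 10^6.79.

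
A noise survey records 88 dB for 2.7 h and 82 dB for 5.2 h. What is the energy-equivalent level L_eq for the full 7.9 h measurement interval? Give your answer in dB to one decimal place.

L_eq = 10·log₁₀[(1/T)·Σ tᵢ·10^(Lᵢ/10)] with T = 7.9 h.
Σ tᵢ·10^(Lᵢ/10) = 2.7·10^(88/10) + 5.2·10^(82/10) = 2.528e+09.
L_eq = 10·log₁₀(2.528e+09/7.9) = 85.05 dB.

85.1 dB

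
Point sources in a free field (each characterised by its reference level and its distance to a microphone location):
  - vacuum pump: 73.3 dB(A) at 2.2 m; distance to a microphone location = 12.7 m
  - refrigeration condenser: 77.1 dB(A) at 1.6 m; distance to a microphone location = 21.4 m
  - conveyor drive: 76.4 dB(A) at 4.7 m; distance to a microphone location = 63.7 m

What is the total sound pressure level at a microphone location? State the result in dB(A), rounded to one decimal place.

60.7 dB(A)

Propagate each source to the receiver with L = L_ref − 20·log₁₀(r/r_ref), then add intensities.
vacuum pump: 73.3 − 20·log₁₀(12.7/2.2) = 73.3 − 15.23 = 58.07 dB(A).
refrigeration condenser: 77.1 − 20·log₁₀(21.4/1.6) = 77.1 − 22.53 = 54.57 dB(A).
conveyor drive: 76.4 − 20·log₁₀(63.7/4.7) = 76.4 − 22.64 = 53.76 dB(A).
Σ 10^(L/10) = 1.166e+06 → L_total = 10·log₁₀(1.166e+06) = 60.67 dB(A).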